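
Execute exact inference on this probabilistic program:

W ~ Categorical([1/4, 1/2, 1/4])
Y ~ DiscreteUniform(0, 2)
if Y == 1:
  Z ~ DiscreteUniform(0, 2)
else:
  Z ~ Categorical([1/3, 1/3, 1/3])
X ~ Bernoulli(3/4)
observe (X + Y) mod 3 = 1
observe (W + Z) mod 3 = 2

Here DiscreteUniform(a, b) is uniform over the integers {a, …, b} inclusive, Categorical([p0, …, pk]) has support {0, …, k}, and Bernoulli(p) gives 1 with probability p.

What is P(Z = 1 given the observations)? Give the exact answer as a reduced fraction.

P(Z = 1 | obs) = 1/2

Enumerate traces; 6 have nonzero weight after conditioning:
  (W=0, Y=0, Z=2, X=1) weight 1/48
  (W=0, Y=1, Z=2, X=0) weight 1/144
  (W=1, Y=0, Z=1, X=1) weight 1/24
  (W=1, Y=1, Z=1, X=0) weight 1/72
  (W=2, Y=0, Z=0, X=1) weight 1/48
  (W=2, Y=1, Z=0, X=0) weight 1/144
Group by Z:
  weight(Z=0) = 1/36
  weight(Z=1) = 1/18
  weight(Z=2) = 1/36
Total weight = 1/36 + 1/18 + 1/36 = 1/9
P(Z=0 | obs) = 1/36 / 1/9 = 1/4
P(Z=1 | obs) = 1/18 / 1/9 = 1/2
P(Z=2 | obs) = 1/36 / 1/9 = 1/4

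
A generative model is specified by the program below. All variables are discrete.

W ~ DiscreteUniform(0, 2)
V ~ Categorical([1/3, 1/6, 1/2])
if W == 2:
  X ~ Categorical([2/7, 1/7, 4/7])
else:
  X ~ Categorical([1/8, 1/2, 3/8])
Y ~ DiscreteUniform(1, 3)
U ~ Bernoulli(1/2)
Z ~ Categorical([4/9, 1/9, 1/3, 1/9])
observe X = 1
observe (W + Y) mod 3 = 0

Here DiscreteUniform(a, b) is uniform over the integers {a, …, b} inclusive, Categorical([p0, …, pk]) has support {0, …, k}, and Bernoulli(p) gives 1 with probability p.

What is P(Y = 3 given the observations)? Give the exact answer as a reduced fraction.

P(Y = 3 | obs) = 7/16

Enumerate traces; 72 have nonzero weight after conditioning:
  (W=0, V=0, X=1, Y=3, U=0, Z=0) weight 1/243
  (W=0, V=0, X=1, Y=3, U=0, Z=1) weight 1/972
  (W=0, V=0, X=1, Y=3, U=0, Z=2) weight 1/324
  (W=0, V=0, X=1, Y=3, U=0, Z=3) weight 1/972
  (W=0, V=0, X=1, Y=3, U=1, Z=0) weight 1/243
  (W=0, V=0, X=1, Y=3, U=1, Z=1) weight 1/972
  (W=0, V=0, X=1, Y=3, U=1, Z=2) weight 1/324
  (W=0, V=0, X=1, Y=3, U=1, Z=3) weight 1/972
  (W=1, V=0, X=1, Y=2, U=0, Z=0) weight 1/243
  (W=2, V=0, X=1, Y=1, U=0, Z=0) weight 2/1701
  … 62 more
Group by Y:
  weight(Y=1) = 1/63
  weight(Y=2) = 1/18
  weight(Y=3) = 1/18
Total weight = 1/63 + 1/18 + 1/18 = 8/63
P(Y=1 | obs) = 1/63 / 8/63 = 1/8
P(Y=2 | obs) = 1/18 / 8/63 = 7/16
P(Y=3 | obs) = 1/18 / 8/63 = 7/16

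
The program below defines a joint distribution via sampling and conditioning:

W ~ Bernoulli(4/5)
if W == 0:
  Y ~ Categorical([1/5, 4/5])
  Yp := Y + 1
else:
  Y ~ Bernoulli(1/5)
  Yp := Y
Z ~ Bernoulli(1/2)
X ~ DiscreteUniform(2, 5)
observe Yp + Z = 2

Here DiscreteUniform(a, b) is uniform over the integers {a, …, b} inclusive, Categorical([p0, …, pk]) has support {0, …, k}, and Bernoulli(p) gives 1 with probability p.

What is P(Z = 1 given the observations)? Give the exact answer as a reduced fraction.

P(Z = 1 | obs) = 5/9

Enumerate traces; 12 have nonzero weight after conditioning:
  (W=0, Y=0, Z=1, X=2) weight 1/200
  (W=0, Y=0, Z=1, X=3) weight 1/200
  (W=0, Y=0, Z=1, X=4) weight 1/200
  (W=0, Y=0, Z=1, X=5) weight 1/200
  (W=0, Y=1, Z=0, X=2) weight 1/50
  (W=0, Y=1, Z=0, X=3) weight 1/50
  (W=0, Y=1, Z=0, X=4) weight 1/50
  (W=0, Y=1, Z=0, X=5) weight 1/50
  … 4 more
Group by Z:
  weight(Z=0) = 2/25
  weight(Z=1) = 1/10
Total weight = 2/25 + 1/10 = 9/50
P(Z=0 | obs) = 2/25 / 9/50 = 4/9
P(Z=1 | obs) = 1/10 / 9/50 = 5/9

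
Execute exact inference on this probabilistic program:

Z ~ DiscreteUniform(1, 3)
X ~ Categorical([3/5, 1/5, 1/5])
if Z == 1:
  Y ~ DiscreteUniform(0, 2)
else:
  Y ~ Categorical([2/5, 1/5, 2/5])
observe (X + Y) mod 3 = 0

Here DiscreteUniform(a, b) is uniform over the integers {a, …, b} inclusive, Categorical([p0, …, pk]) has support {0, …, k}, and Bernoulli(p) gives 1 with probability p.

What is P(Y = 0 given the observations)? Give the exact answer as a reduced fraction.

Enumerate traces; 9 have nonzero weight after conditioning:
  (Z=1, X=0, Y=0) weight 1/15
  (Z=1, X=1, Y=2) weight 1/45
  (Z=1, X=2, Y=1) weight 1/45
  (Z=2, X=0, Y=0) weight 2/25
  (Z=2, X=1, Y=2) weight 2/75
  (Z=2, X=2, Y=1) weight 1/75
  (Z=3, X=0, Y=0) weight 2/25
  (Z=3, X=1, Y=2) weight 2/75
  … 1 more
Group by Y:
  weight(Y=0) = 17/75
  weight(Y=1) = 11/225
  weight(Y=2) = 17/225
Total weight = 17/75 + 11/225 + 17/225 = 79/225
P(Y=0 | obs) = 17/75 / 79/225 = 51/79
P(Y=1 | obs) = 11/225 / 79/225 = 11/79
P(Y=2 | obs) = 17/225 / 79/225 = 17/79

P(Y = 0 | obs) = 51/79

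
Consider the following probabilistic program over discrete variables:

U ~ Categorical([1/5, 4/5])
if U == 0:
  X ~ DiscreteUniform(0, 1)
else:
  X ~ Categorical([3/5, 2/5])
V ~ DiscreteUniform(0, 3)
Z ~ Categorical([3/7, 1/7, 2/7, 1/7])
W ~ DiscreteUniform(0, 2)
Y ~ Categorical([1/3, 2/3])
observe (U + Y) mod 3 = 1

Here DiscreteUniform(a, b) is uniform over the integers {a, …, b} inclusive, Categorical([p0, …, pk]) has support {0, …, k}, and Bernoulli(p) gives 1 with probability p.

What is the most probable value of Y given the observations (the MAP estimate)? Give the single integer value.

argmax_v P(Y = v | obs) = 0

Enumerate traces; 192 have nonzero weight after conditioning:
  (U=0, X=0, V=0, Z=0, W=0, Y=1) weight 1/420
  (U=0, X=0, V=0, Z=0, W=1, Y=1) weight 1/420
  (U=0, X=0, V=0, Z=0, W=2, Y=1) weight 1/420
  (U=0, X=0, V=0, Z=1, W=0, Y=1) weight 1/1260
  (U=0, X=0, V=0, Z=1, W=1, Y=1) weight 1/1260
  (U=0, X=0, V=0, Z=1, W=2, Y=1) weight 1/1260
  (U=0, X=0, V=0, Z=2, W=0, Y=1) weight 1/630
  (U=0, X=0, V=0, Z=2, W=1, Y=1) weight 1/630
  (U=1, X=0, V=0, Z=0, W=0, Y=0) weight 1/175
  … 183 more
Group by Y:
  weight(Y=0) = 4/15
  weight(Y=1) = 2/15
Total weight = 4/15 + 2/15 = 2/5
P(Y=0 | obs) = 4/15 / 2/5 = 2/3
P(Y=1 | obs) = 2/15 / 2/5 = 1/3
argmax = 0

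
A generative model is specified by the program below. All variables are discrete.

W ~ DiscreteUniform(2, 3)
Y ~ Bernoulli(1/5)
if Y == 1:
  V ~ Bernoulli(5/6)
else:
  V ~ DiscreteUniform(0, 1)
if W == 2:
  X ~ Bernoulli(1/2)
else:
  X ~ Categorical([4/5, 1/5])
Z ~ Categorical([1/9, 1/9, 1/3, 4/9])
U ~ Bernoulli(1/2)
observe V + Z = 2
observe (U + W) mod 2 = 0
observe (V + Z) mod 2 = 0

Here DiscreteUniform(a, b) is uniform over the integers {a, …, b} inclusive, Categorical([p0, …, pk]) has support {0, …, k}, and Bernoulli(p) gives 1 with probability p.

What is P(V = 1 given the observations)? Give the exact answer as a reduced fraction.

Enumerate traces; 16 have nonzero weight after conditioning:
  (W=2, Y=0, V=0, X=0, Z=2, U=0) weight 1/60
  (W=2, Y=0, V=0, X=1, Z=2, U=0) weight 1/60
  (W=2, Y=0, V=1, X=0, Z=1, U=0) weight 1/180
  (W=2, Y=0, V=1, X=1, Z=1, U=0) weight 1/180
  (W=2, Y=1, V=0, X=0, Z=2, U=0) weight 1/720
  (W=2, Y=1, V=0, X=1, Z=2, U=0) weight 1/720
  (W=2, Y=1, V=1, X=0, Z=1, U=0) weight 1/432
  (W=2, Y=1, V=1, X=1, Z=1, U=0) weight 1/432
  … 8 more
Group by V:
  weight(V=0) = 13/180
  weight(V=1) = 17/540
Total weight = 13/180 + 17/540 = 14/135
P(V=0 | obs) = 13/180 / 14/135 = 39/56
P(V=1 | obs) = 17/540 / 14/135 = 17/56

P(V = 1 | obs) = 17/56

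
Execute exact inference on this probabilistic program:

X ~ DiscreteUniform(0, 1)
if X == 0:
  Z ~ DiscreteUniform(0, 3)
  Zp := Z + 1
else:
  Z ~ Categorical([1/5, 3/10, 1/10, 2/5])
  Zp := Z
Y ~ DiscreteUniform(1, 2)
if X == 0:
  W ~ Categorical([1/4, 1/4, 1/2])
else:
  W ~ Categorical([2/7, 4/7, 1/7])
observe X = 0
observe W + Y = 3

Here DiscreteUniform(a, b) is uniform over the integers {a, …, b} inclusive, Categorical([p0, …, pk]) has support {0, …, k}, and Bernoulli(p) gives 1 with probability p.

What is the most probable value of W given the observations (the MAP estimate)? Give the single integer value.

Enumerate traces; 8 have nonzero weight after conditioning:
  (X=0, Z=0, Y=1, W=2) weight 1/32
  (X=0, Z=0, Y=2, W=1) weight 1/64
  (X=0, Z=1, Y=1, W=2) weight 1/32
  (X=0, Z=1, Y=2, W=1) weight 1/64
  (X=0, Z=2, Y=1, W=2) weight 1/32
  (X=0, Z=2, Y=2, W=1) weight 1/64
  (X=0, Z=3, Y=1, W=2) weight 1/32
  (X=0, Z=3, Y=2, W=1) weight 1/64
Group by W:
  weight(W=1) = 1/16
  weight(W=2) = 1/8
Total weight = 1/16 + 1/8 = 3/16
P(W=1 | obs) = 1/16 / 3/16 = 1/3
P(W=2 | obs) = 1/8 / 3/16 = 2/3
argmax = 2

argmax_v P(W = v | obs) = 2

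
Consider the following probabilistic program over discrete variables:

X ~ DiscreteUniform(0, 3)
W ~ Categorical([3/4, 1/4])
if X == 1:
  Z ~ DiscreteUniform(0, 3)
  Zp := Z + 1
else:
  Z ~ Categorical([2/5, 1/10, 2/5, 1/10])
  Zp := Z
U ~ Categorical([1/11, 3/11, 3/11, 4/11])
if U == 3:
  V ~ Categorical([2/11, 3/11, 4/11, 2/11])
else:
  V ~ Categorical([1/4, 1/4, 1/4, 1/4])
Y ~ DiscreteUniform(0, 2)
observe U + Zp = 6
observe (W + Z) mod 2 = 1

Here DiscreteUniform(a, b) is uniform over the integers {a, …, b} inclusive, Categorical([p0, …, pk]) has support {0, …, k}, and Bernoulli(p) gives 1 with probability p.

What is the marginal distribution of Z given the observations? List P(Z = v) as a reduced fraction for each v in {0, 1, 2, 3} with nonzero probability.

P(Z=2) = 20/137, P(Z=3) = 117/137

Enumerate traces; 60 have nonzero weight after conditioning:
  (X=0, W=0, Z=3, U=3, V=0, Y=0) weight 1/2420
  (X=0, W=0, Z=3, U=3, V=0, Y=1) weight 1/2420
  (X=0, W=0, Z=3, U=3, V=0, Y=2) weight 1/2420
  (X=0, W=0, Z=3, U=3, V=1, Y=0) weight 3/4840
  (X=0, W=0, Z=3, U=3, V=1, Y=1) weight 3/4840
  (X=0, W=0, Z=3, U=3, V=1, Y=2) weight 3/4840
  (X=0, W=0, Z=3, U=3, V=2, Y=0) weight 1/1210
  (X=0, W=0, Z=3, U=3, V=2, Y=1) weight 1/1210
  (X=1, W=1, Z=2, U=3, V=0, Y=0) weight 1/2904
  … 51 more
Group by Z:
  weight(Z=2) = 1/176
  weight(Z=3) = 117/3520
Total weight = 1/176 + 117/3520 = 137/3520
P(Z=2 | obs) = 1/176 / 137/3520 = 20/137
P(Z=3 | obs) = 117/3520 / 137/3520 = 117/137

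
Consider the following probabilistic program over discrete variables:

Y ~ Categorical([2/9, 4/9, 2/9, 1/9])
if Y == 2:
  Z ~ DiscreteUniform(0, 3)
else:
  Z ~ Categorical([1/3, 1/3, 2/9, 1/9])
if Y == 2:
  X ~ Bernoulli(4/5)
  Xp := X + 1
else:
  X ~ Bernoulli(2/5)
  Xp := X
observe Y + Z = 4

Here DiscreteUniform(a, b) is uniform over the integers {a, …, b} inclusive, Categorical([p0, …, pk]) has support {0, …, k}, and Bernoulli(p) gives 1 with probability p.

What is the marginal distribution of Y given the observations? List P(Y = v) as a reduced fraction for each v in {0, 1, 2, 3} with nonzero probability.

P(Y=1) = 8/23, P(Y=2) = 9/23, P(Y=3) = 6/23

Enumerate traces; 6 have nonzero weight after conditioning:
  (Y=1, Z=3, X=0) weight 4/135
  (Y=1, Z=3, X=1) weight 8/405
  (Y=2, Z=2, X=0) weight 1/90
  (Y=2, Z=2, X=1) weight 2/45
  (Y=3, Z=1, X=0) weight 1/45
  (Y=3, Z=1, X=1) weight 2/135
Group by Y:
  weight(Y=1) = 4/81
  weight(Y=2) = 1/18
  weight(Y=3) = 1/27
Total weight = 4/81 + 1/18 + 1/27 = 23/162
P(Y=1 | obs) = 4/81 / 23/162 = 8/23
P(Y=2 | obs) = 1/18 / 23/162 = 9/23
P(Y=3 | obs) = 1/27 / 23/162 = 6/23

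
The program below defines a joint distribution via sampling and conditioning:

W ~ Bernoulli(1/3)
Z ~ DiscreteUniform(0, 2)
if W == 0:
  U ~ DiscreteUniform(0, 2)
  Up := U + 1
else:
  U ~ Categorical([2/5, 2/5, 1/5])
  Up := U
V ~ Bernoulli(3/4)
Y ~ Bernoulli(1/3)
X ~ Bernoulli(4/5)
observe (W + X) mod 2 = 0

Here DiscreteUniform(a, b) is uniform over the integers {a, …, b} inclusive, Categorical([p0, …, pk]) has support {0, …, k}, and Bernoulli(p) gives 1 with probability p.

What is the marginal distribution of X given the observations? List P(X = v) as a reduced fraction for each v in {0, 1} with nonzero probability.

Enumerate traces; 72 have nonzero weight after conditioning:
  (W=0, Z=0, U=0, V=0, Y=0, X=0) weight 1/405
  (W=0, Z=0, U=0, V=0, Y=1, X=0) weight 1/810
  (W=0, Z=0, U=0, V=1, Y=0, X=0) weight 1/135
  (W=0, Z=0, U=0, V=1, Y=1, X=0) weight 1/270
  (W=0, Z=0, U=1, V=0, Y=0, X=0) weight 1/405
  (W=0, Z=0, U=1, V=0, Y=1, X=0) weight 1/810
  (W=0, Z=0, U=1, V=1, Y=0, X=0) weight 1/135
  (W=0, Z=0, U=1, V=1, Y=1, X=0) weight 1/270
  (W=1, Z=0, U=0, V=0, Y=0, X=1) weight 4/675
  … 63 more
Group by X:
  weight(X=0) = 2/15
  weight(X=1) = 4/15
Total weight = 2/15 + 4/15 = 2/5
P(X=0 | obs) = 2/15 / 2/5 = 1/3
P(X=1 | obs) = 4/15 / 2/5 = 2/3

P(X=0) = 1/3, P(X=1) = 2/3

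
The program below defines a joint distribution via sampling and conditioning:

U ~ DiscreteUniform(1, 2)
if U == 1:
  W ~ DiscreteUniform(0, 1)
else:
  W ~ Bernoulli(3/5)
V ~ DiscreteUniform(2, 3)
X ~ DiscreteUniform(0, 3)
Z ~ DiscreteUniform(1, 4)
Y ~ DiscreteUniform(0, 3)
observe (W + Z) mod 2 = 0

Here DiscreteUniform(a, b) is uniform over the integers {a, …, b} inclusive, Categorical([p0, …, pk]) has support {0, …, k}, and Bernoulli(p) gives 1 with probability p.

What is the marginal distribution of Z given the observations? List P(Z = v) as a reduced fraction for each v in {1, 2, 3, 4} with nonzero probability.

Enumerate traces; 256 have nonzero weight after conditioning:
  (U=1, W=0, V=2, X=0, Z=2, Y=0) weight 1/512
  (U=1, W=0, V=2, X=0, Z=2, Y=1) weight 1/512
  (U=1, W=0, V=2, X=0, Z=2, Y=2) weight 1/512
  (U=1, W=0, V=2, X=0, Z=2, Y=3) weight 1/512
  (U=1, W=0, V=2, X=0, Z=4, Y=0) weight 1/512
  (U=1, W=0, V=2, X=0, Z=4, Y=1) weight 1/512
  (U=1, W=0, V=2, X=0, Z=4, Y=2) weight 1/512
  (U=1, W=0, V=2, X=0, Z=4, Y=3) weight 1/512
  (U=1, W=1, V=2, X=0, Z=1, Y=0) weight 1/512
  (U=1, W=1, V=2, X=0, Z=3, Y=0) weight 1/512
  … 246 more
Group by Z:
  weight(Z=1) = 11/80
  weight(Z=2) = 9/80
  weight(Z=3) = 11/80
  weight(Z=4) = 9/80
Total weight = 11/80 + 9/80 + 11/80 + 9/80 = 1/2
P(Z=1 | obs) = 11/80 / 1/2 = 11/40
P(Z=2 | obs) = 9/80 / 1/2 = 9/40
P(Z=3 | obs) = 11/80 / 1/2 = 11/40
P(Z=4 | obs) = 9/80 / 1/2 = 9/40

P(Z=1) = 11/40, P(Z=2) = 9/40, P(Z=3) = 11/40, P(Z=4) = 9/40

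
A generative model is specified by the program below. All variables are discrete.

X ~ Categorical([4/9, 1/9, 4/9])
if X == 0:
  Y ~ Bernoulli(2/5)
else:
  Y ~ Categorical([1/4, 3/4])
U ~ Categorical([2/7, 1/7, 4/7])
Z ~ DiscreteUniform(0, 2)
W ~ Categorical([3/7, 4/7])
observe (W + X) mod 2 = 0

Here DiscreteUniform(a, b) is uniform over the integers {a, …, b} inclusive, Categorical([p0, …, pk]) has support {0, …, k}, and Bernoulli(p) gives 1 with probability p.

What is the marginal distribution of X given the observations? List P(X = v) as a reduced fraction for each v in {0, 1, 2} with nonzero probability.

Enumerate traces; 54 have nonzero weight after conditioning:
  (X=0, Y=0, U=0, Z=0, W=0) weight 8/735
  (X=0, Y=0, U=0, Z=1, W=0) weight 8/735
  (X=0, Y=0, U=0, Z=2, W=0) weight 8/735
  (X=0, Y=0, U=1, Z=0, W=0) weight 4/735
  (X=0, Y=0, U=1, Z=1, W=0) weight 4/735
  (X=0, Y=0, U=1, Z=2, W=0) weight 4/735
  (X=0, Y=0, U=2, Z=0, W=0) weight 16/735
  (X=0, Y=0, U=2, Z=1, W=0) weight 16/735
  (X=1, Y=0, U=0, Z=0, W=1) weight 2/1323
  (X=2, Y=0, U=0, Z=0, W=0) weight 2/441
  … 44 more
Group by X:
  weight(X=0) = 4/21
  weight(X=1) = 4/63
  weight(X=2) = 4/21
Total weight = 4/21 + 4/63 + 4/21 = 4/9
P(X=0 | obs) = 4/21 / 4/9 = 3/7
P(X=1 | obs) = 4/63 / 4/9 = 1/7
P(X=2 | obs) = 4/21 / 4/9 = 3/7

P(X=0) = 3/7, P(X=1) = 1/7, P(X=2) = 3/7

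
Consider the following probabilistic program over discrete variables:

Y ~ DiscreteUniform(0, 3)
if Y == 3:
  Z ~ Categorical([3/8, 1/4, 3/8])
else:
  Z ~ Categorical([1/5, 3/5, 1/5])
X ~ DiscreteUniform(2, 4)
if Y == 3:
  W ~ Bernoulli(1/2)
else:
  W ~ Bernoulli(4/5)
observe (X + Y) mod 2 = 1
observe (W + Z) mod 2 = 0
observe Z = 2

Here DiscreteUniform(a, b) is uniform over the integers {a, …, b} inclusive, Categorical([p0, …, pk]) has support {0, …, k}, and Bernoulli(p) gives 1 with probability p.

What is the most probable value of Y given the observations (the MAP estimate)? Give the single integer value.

argmax_v P(Y = v | obs) = 3

Enumerate traces; 6 have nonzero weight after conditioning:
  (Y=0, Z=2, X=3, W=0) weight 1/300
  (Y=1, Z=2, X=2, W=0) weight 1/300
  (Y=1, Z=2, X=4, W=0) weight 1/300
  (Y=2, Z=2, X=3, W=0) weight 1/300
  (Y=3, Z=2, X=2, W=0) weight 1/64
  (Y=3, Z=2, X=4, W=0) weight 1/64
Group by Y:
  weight(Y=0) = 1/300
  weight(Y=1) = 1/150
  weight(Y=2) = 1/300
  weight(Y=3) = 1/32
Total weight = 1/300 + 1/150 + 1/300 + 1/32 = 107/2400
P(Y=0 | obs) = 1/300 / 107/2400 = 8/107
P(Y=1 | obs) = 1/150 / 107/2400 = 16/107
P(Y=2 | obs) = 1/300 / 107/2400 = 8/107
P(Y=3 | obs) = 1/32 / 107/2400 = 75/107
argmax = 3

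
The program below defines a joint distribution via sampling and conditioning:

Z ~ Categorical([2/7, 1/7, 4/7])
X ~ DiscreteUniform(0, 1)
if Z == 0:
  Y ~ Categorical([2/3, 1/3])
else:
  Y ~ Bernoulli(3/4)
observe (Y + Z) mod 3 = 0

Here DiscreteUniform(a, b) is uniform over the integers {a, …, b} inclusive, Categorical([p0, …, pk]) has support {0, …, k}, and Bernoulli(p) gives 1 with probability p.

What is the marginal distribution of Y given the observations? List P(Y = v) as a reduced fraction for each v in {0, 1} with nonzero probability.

P(Y=0) = 4/13, P(Y=1) = 9/13

Enumerate traces; 4 have nonzero weight after conditioning:
  (Z=0, X=0, Y=0) weight 2/21
  (Z=0, X=1, Y=0) weight 2/21
  (Z=2, X=0, Y=1) weight 3/14
  (Z=2, X=1, Y=1) weight 3/14
Group by Y:
  weight(Y=0) = 4/21
  weight(Y=1) = 3/7
Total weight = 4/21 + 3/7 = 13/21
P(Y=0 | obs) = 4/21 / 13/21 = 4/13
P(Y=1 | obs) = 3/7 / 13/21 = 9/13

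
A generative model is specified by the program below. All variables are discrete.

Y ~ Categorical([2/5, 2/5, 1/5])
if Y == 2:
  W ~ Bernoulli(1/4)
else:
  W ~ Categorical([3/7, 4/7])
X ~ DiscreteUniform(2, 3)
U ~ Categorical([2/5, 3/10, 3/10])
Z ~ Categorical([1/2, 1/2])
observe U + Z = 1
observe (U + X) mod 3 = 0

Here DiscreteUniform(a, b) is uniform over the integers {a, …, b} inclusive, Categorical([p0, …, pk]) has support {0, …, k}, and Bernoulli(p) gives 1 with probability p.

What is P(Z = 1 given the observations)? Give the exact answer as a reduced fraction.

P(Z = 1 | obs) = 4/7

Enumerate traces; 12 have nonzero weight after conditioning:
  (Y=0, W=0, X=2, U=1, Z=0) weight 9/700
  (Y=0, W=0, X=3, U=0, Z=1) weight 3/175
  (Y=0, W=1, X=2, U=1, Z=0) weight 3/175
  (Y=0, W=1, X=3, U=0, Z=1) weight 4/175
  (Y=1, W=0, X=2, U=1, Z=0) weight 9/700
  (Y=1, W=0, X=3, U=0, Z=1) weight 3/175
  (Y=1, W=1, X=2, U=1, Z=0) weight 3/175
  (Y=1, W=1, X=3, U=0, Z=1) weight 4/175
  … 4 more
Group by Z:
  weight(Z=0) = 3/40
  weight(Z=1) = 1/10
Total weight = 3/40 + 1/10 = 7/40
P(Z=0 | obs) = 3/40 / 7/40 = 3/7
P(Z=1 | obs) = 1/10 / 7/40 = 4/7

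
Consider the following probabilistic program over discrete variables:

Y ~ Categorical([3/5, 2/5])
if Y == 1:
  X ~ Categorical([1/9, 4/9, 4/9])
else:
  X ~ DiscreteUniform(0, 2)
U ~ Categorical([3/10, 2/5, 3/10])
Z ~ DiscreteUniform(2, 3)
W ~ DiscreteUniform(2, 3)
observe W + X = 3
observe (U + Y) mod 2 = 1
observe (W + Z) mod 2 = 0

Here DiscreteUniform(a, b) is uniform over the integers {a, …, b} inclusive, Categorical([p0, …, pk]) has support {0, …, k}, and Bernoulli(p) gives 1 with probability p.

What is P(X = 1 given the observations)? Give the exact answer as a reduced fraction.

P(X = 1 | obs) = 7/11

Enumerate traces; 6 have nonzero weight after conditioning:
  (Y=0, X=0, U=1, Z=3, W=3) weight 1/50
  (Y=0, X=1, U=1, Z=2, W=2) weight 1/50
  (Y=1, X=0, U=0, Z=3, W=3) weight 1/300
  (Y=1, X=0, U=2, Z=3, W=3) weight 1/300
  (Y=1, X=1, U=0, Z=2, W=2) weight 1/75
  (Y=1, X=1, U=2, Z=2, W=2) weight 1/75
Group by X:
  weight(X=0) = 2/75
  weight(X=1) = 7/150
Total weight = 2/75 + 7/150 = 11/150
P(X=0 | obs) = 2/75 / 11/150 = 4/11
P(X=1 | obs) = 7/150 / 11/150 = 7/11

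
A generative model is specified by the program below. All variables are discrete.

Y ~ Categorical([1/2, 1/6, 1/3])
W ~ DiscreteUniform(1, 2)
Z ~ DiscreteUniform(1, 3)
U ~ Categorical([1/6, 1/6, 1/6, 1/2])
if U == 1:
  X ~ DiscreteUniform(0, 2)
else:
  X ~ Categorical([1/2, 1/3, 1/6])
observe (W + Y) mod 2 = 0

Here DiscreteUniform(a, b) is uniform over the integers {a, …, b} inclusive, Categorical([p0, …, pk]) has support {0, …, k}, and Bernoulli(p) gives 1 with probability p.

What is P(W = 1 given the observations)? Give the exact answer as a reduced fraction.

P(W = 1 | obs) = 1/6

Enumerate traces; 108 have nonzero weight after conditioning:
  (Y=0, W=2, Z=1, U=0, X=0) weight 1/144
  (Y=0, W=2, Z=1, U=0, X=1) weight 1/216
  (Y=0, W=2, Z=1, U=0, X=2) weight 1/432
  (Y=0, W=2, Z=1, U=1, X=0) weight 1/216
  (Y=0, W=2, Z=1, U=1, X=1) weight 1/216
  (Y=0, W=2, Z=1, U=1, X=2) weight 1/216
  (Y=0, W=2, Z=1, U=2, X=0) weight 1/144
  (Y=0, W=2, Z=1, U=2, X=1) weight 1/216
  (Y=1, W=1, Z=1, U=0, X=0) weight 1/432
  … 99 more
Group by W:
  weight(W=1) = 1/12
  weight(W=2) = 5/12
Total weight = 1/12 + 5/12 = 1/2
P(W=1 | obs) = 1/12 / 1/2 = 1/6
P(W=2 | obs) = 5/12 / 1/2 = 5/6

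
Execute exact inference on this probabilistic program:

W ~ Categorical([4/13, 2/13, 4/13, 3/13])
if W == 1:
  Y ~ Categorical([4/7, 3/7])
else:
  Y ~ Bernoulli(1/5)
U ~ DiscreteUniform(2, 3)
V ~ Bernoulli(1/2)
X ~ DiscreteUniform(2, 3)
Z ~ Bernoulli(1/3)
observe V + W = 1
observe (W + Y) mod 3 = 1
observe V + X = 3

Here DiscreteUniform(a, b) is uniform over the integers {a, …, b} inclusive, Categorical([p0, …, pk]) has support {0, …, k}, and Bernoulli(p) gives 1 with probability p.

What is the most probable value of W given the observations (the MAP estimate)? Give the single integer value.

argmax_v P(W = v | obs) = 1

Enumerate traces; 8 have nonzero weight after conditioning:
  (W=0, Y=1, U=2, V=1, X=2, Z=0) weight 1/195
  (W=0, Y=1, U=2, V=1, X=2, Z=1) weight 1/390
  (W=0, Y=1, U=3, V=1, X=2, Z=0) weight 1/195
  (W=0, Y=1, U=3, V=1, X=2, Z=1) weight 1/390
  (W=1, Y=0, U=2, V=0, X=3, Z=0) weight 2/273
  (W=1, Y=0, U=2, V=0, X=3, Z=1) weight 1/273
  (W=1, Y=0, U=3, V=0, X=3, Z=0) weight 2/273
  (W=1, Y=0, U=3, V=0, X=3, Z=1) weight 1/273
Group by W:
  weight(W=0) = 1/65
  weight(W=1) = 2/91
Total weight = 1/65 + 2/91 = 17/455
P(W=0 | obs) = 1/65 / 17/455 = 7/17
P(W=1 | obs) = 2/91 / 17/455 = 10/17
argmax = 1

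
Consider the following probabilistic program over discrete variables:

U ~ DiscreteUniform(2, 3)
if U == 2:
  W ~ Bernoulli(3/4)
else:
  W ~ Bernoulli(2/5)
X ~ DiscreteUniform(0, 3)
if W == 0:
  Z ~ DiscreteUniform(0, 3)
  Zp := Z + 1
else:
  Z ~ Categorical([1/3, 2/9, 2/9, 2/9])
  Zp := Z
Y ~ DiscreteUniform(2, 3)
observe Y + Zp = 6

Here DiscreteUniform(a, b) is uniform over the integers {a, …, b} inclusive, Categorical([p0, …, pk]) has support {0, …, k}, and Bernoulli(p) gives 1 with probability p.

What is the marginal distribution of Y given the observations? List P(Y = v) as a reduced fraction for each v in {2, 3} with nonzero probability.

P(Y=2) = 153/490, P(Y=3) = 337/490

Enumerate traces; 24 have nonzero weight after conditioning:
  (U=2, W=0, X=0, Z=2, Y=3) weight 1/256
  (U=2, W=0, X=0, Z=3, Y=2) weight 1/256
  (U=2, W=0, X=1, Z=2, Y=3) weight 1/256
  (U=2, W=0, X=1, Z=3, Y=2) weight 1/256
  (U=2, W=0, X=2, Z=2, Y=3) weight 1/256
  (U=2, W=0, X=2, Z=3, Y=2) weight 1/256
  (U=2, W=0, X=3, Z=2, Y=3) weight 1/256
  (U=2, W=0, X=3, Z=3, Y=2) weight 1/256
  … 16 more
Group by Y:
  weight(Y=2) = 17/320
  weight(Y=3) = 337/2880
Total weight = 17/320 + 337/2880 = 49/288
P(Y=2 | obs) = 17/320 / 49/288 = 153/490
P(Y=3 | obs) = 337/2880 / 49/288 = 337/490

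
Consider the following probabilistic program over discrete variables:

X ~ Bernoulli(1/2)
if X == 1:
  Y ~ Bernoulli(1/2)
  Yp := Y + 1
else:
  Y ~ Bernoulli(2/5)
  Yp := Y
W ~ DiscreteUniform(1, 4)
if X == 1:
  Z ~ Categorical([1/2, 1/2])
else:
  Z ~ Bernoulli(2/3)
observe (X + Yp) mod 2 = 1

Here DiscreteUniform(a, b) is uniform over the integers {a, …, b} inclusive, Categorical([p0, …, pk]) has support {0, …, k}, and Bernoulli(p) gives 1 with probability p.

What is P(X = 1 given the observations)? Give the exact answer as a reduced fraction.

Enumerate traces; 16 have nonzero weight after conditioning:
  (X=0, Y=1, W=1, Z=0) weight 1/60
  (X=0, Y=1, W=1, Z=1) weight 1/30
  (X=0, Y=1, W=2, Z=0) weight 1/60
  (X=0, Y=1, W=2, Z=1) weight 1/30
  (X=0, Y=1, W=3, Z=0) weight 1/60
  (X=0, Y=1, W=3, Z=1) weight 1/30
  (X=0, Y=1, W=4, Z=0) weight 1/60
  (X=0, Y=1, W=4, Z=1) weight 1/30
  (X=1, Y=1, W=1, Z=0) weight 1/32
  … 7 more
Group by X:
  weight(X=0) = 1/5
  weight(X=1) = 1/4
Total weight = 1/5 + 1/4 = 9/20
P(X=0 | obs) = 1/5 / 9/20 = 4/9
P(X=1 | obs) = 1/4 / 9/20 = 5/9

P(X = 1 | obs) = 5/9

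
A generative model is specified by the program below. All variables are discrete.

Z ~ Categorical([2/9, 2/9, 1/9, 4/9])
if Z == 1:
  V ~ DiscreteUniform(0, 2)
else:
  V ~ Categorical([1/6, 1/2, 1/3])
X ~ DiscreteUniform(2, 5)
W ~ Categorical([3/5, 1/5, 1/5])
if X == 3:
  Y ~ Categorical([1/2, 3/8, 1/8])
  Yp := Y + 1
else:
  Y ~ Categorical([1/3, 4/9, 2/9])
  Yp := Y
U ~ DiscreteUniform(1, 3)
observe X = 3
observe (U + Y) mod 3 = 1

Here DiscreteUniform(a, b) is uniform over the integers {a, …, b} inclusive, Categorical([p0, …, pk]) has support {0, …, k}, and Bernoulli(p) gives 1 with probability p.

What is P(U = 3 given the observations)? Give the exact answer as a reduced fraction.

P(U = 3 | obs) = 3/8

Enumerate traces; 108 have nonzero weight after conditioning:
  (Z=0, V=0, X=3, W=0, Y=0, U=1) weight 1/1080
  (Z=0, V=0, X=3, W=0, Y=1, U=3) weight 1/1440
  (Z=0, V=0, X=3, W=0, Y=2, U=2) weight 1/4320
  (Z=0, V=0, X=3, W=1, Y=0, U=1) weight 1/3240
  (Z=0, V=0, X=3, W=1, Y=1, U=3) weight 1/4320
  (Z=0, V=0, X=3, W=1, Y=2, U=2) weight 1/12960
  (Z=0, V=0, X=3, W=2, Y=0, U=1) weight 1/3240
  (Z=0, V=0, X=3, W=2, Y=1, U=3) weight 1/4320
  … 100 more
Group by U:
  weight(U=1) = 1/24
  weight(U=2) = 1/96
  weight(U=3) = 1/32
Total weight = 1/24 + 1/96 + 1/32 = 1/12
P(U=1 | obs) = 1/24 / 1/12 = 1/2
P(U=2 | obs) = 1/96 / 1/12 = 1/8
P(U=3 | obs) = 1/32 / 1/12 = 3/8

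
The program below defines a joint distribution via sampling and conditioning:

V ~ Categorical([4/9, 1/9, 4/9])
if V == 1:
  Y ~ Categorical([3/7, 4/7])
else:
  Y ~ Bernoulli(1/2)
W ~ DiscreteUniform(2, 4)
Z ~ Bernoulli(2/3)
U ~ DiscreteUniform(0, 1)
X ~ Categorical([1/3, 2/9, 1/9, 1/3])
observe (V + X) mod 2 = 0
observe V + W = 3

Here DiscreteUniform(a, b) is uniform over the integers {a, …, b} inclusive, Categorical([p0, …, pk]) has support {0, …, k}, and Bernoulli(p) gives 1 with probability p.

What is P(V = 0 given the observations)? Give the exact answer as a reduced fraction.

Enumerate traces; 32 have nonzero weight after conditioning:
  (V=0, Y=0, W=3, Z=0, U=0, X=0) weight 1/243
  (V=0, Y=0, W=3, Z=0, U=0, X=2) weight 1/729
  (V=0, Y=0, W=3, Z=0, U=1, X=0) weight 1/243
  (V=0, Y=0, W=3, Z=0, U=1, X=2) weight 1/729
  (V=0, Y=0, W=3, Z=1, U=0, X=0) weight 2/243
  (V=0, Y=0, W=3, Z=1, U=0, X=2) weight 2/729
  (V=0, Y=0, W=3, Z=1, U=1, X=0) weight 2/243
  (V=0, Y=0, W=3, Z=1, U=1, X=2) weight 2/729
  (V=1, Y=0, W=2, Z=0, U=0, X=1) weight 1/1701
  … 23 more
Group by V:
  weight(V=0) = 16/243
  weight(V=1) = 5/243
Total weight = 16/243 + 5/243 = 7/81
P(V=0 | obs) = 16/243 / 7/81 = 16/21
P(V=1 | obs) = 5/243 / 7/81 = 5/21

P(V = 0 | obs) = 16/21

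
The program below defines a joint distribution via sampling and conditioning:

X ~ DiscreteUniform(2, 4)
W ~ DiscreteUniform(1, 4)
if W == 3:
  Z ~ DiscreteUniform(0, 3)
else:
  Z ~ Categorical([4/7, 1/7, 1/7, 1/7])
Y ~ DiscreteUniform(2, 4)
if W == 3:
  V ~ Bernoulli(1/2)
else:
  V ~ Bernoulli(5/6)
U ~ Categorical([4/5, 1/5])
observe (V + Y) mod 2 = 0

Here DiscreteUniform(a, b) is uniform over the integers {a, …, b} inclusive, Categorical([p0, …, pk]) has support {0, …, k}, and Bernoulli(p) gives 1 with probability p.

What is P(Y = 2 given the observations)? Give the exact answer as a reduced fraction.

Enumerate traces; 288 have nonzero weight after conditioning:
  (X=2, W=1, Z=0, Y=2, V=0, U=0) weight 2/945
  (X=2, W=1, Z=0, Y=2, V=0, U=1) weight 1/1890
  (X=2, W=1, Z=0, Y=3, V=1, U=0) weight 2/189
  (X=2, W=1, Z=0, Y=3, V=1, U=1) weight 1/378
  (X=2, W=1, Z=0, Y=4, V=0, U=0) weight 2/945
  (X=2, W=1, Z=0, Y=4, V=0, U=1) weight 1/1890
  (X=2, W=1, Z=1, Y=2, V=0, U=0) weight 1/1890
  (X=2, W=1, Z=1, Y=2, V=0, U=1) weight 1/7560
  … 280 more
Group by Y:
  weight(Y=2) = 1/12
  weight(Y=3) = 1/4
  weight(Y=4) = 1/12
Total weight = 1/12 + 1/4 + 1/12 = 5/12
P(Y=2 | obs) = 1/12 / 5/12 = 1/5
P(Y=3 | obs) = 1/4 / 5/12 = 3/5
P(Y=4 | obs) = 1/12 / 5/12 = 1/5

P(Y = 2 | obs) = 1/5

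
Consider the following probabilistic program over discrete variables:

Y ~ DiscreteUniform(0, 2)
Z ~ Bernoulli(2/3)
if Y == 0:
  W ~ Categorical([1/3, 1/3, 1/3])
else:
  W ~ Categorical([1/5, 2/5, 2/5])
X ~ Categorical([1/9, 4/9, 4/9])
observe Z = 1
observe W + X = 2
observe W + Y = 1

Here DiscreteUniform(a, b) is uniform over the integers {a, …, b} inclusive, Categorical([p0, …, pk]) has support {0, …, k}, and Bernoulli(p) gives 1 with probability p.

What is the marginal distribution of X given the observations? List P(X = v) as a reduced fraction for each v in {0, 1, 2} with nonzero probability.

P(X=1) = 5/8, P(X=2) = 3/8

Enumerate traces; 2 have nonzero weight after conditioning:
  (Y=0, Z=1, W=1, X=1) weight 8/243
  (Y=1, Z=1, W=0, X=2) weight 8/405
Group by X:
  weight(X=1) = 8/243
  weight(X=2) = 8/405
Total weight = 8/243 + 8/405 = 64/1215
P(X=1 | obs) = 8/243 / 64/1215 = 5/8
P(X=2 | obs) = 8/405 / 64/1215 = 3/8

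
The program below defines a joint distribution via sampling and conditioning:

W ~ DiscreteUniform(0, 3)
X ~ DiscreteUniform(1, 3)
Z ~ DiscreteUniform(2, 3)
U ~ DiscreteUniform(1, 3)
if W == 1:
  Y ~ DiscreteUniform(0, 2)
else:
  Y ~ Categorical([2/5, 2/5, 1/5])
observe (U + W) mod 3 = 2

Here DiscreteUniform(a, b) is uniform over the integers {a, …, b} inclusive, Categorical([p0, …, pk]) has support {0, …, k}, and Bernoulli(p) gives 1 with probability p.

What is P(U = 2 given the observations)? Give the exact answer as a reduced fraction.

P(U = 2 | obs) = 1/2

Enumerate traces; 72 have nonzero weight after conditioning:
  (W=0, X=1, Z=2, U=2, Y=0) weight 1/180
  (W=0, X=1, Z=2, U=2, Y=1) weight 1/180
  (W=0, X=1, Z=2, U=2, Y=2) weight 1/360
  (W=0, X=1, Z=3, U=2, Y=0) weight 1/180
  (W=0, X=1, Z=3, U=2, Y=1) weight 1/180
  (W=0, X=1, Z=3, U=2, Y=2) weight 1/360
  (W=0, X=2, Z=2, U=2, Y=0) weight 1/180
  (W=0, X=2, Z=2, U=2, Y=1) weight 1/180
  (W=1, X=1, Z=2, U=1, Y=0) weight 1/216
  (W=2, X=1, Z=2, U=3, Y=0) weight 1/180
  … 62 more
Group by U:
  weight(U=1) = 1/12
  weight(U=2) = 1/6
  weight(U=3) = 1/12
Total weight = 1/12 + 1/6 + 1/12 = 1/3
P(U=1 | obs) = 1/12 / 1/3 = 1/4
P(U=2 | obs) = 1/6 / 1/3 = 1/2
P(U=3 | obs) = 1/12 / 1/3 = 1/4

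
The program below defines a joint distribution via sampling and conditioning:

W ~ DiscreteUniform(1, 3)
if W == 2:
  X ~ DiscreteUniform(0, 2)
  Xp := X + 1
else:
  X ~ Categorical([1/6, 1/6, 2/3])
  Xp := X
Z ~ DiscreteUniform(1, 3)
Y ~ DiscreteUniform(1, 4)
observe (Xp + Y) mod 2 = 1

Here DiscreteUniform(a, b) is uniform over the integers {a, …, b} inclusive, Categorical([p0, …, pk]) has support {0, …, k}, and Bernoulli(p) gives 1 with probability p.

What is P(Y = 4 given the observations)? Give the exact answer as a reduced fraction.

Enumerate traces; 54 have nonzero weight after conditioning:
  (W=1, X=0, Z=1, Y=1) weight 1/216
  (W=1, X=0, Z=1, Y=3) weight 1/216
  (W=1, X=0, Z=2, Y=1) weight 1/216
  (W=1, X=0, Z=2, Y=3) weight 1/216
  (W=1, X=0, Z=3, Y=1) weight 1/216
  (W=1, X=0, Z=3, Y=3) weight 1/216
  (W=1, X=1, Z=1, Y=2) weight 1/216
  (W=1, X=1, Z=1, Y=4) weight 1/216
  … 46 more
Group by Y:
  weight(Y=1) = 1/6
  weight(Y=2) = 1/12
  weight(Y=3) = 1/6
  weight(Y=4) = 1/12
Total weight = 1/6 + 1/12 + 1/6 + 1/12 = 1/2
P(Y=1 | obs) = 1/6 / 1/2 = 1/3
P(Y=2 | obs) = 1/12 / 1/2 = 1/6
P(Y=3 | obs) = 1/6 / 1/2 = 1/3
P(Y=4 | obs) = 1/12 / 1/2 = 1/6

P(Y = 4 | obs) = 1/6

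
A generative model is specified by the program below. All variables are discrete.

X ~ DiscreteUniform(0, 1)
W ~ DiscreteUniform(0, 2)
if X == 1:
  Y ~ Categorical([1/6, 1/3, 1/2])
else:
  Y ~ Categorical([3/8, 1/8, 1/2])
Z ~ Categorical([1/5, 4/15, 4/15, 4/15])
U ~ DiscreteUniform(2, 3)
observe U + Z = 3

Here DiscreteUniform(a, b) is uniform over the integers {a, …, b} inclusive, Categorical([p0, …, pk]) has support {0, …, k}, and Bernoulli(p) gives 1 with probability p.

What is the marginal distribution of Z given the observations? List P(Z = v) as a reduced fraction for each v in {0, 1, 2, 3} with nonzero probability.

P(Z=0) = 3/7, P(Z=1) = 4/7

Enumerate traces; 36 have nonzero weight after conditioning:
  (X=0, W=0, Y=0, Z=0, U=3) weight 1/160
  (X=0, W=0, Y=0, Z=1, U=2) weight 1/120
  (X=0, W=0, Y=1, Z=0, U=3) weight 1/480
  (X=0, W=0, Y=1, Z=1, U=2) weight 1/360
  (X=0, W=0, Y=2, Z=0, U=3) weight 1/120
  (X=0, W=0, Y=2, Z=1, U=2) weight 1/90
  (X=0, W=1, Y=0, Z=0, U=3) weight 1/160
  (X=0, W=1, Y=0, Z=1, U=2) weight 1/120
  … 28 more
Group by Z:
  weight(Z=0) = 1/10
  weight(Z=1) = 2/15
Total weight = 1/10 + 2/15 = 7/30
P(Z=0 | obs) = 1/10 / 7/30 = 3/7
P(Z=1 | obs) = 2/15 / 7/30 = 4/7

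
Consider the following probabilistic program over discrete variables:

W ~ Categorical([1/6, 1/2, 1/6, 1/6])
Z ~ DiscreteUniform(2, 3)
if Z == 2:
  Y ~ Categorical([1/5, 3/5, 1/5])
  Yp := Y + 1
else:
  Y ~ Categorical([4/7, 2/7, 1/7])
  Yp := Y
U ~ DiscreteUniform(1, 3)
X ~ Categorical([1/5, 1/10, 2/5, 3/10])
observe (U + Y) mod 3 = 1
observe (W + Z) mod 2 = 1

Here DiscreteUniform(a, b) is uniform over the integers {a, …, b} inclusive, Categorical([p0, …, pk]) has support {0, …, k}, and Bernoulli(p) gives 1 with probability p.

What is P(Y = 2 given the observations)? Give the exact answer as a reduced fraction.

Enumerate traces; 48 have nonzero weight after conditioning:
  (W=0, Z=3, Y=0, U=1, X=0) weight 1/315
  (W=0, Z=3, Y=0, U=1, X=1) weight 1/630
  (W=0, Z=3, Y=0, U=1, X=2) weight 2/315
  (W=0, Z=3, Y=0, U=1, X=3) weight 1/210
  (W=0, Z=3, Y=1, U=3, X=0) weight 1/630
  (W=0, Z=3, Y=1, U=3, X=1) weight 1/1260
  (W=0, Z=3, Y=1, U=3, X=2) weight 1/315
  (W=0, Z=3, Y=1, U=3, X=3) weight 1/420
  (W=0, Z=3, Y=2, U=2, X=0) weight 1/1260
  … 39 more
Group by Y:
  weight(Y=0) = 17/315
  weight(Y=1) = 26/315
  weight(Y=2) = 19/630
Total weight = 17/315 + 26/315 + 19/630 = 1/6
P(Y=0 | obs) = 17/315 / 1/6 = 34/105
P(Y=1 | obs) = 26/315 / 1/6 = 52/105
P(Y=2 | obs) = 19/630 / 1/6 = 19/105

P(Y = 2 | obs) = 19/105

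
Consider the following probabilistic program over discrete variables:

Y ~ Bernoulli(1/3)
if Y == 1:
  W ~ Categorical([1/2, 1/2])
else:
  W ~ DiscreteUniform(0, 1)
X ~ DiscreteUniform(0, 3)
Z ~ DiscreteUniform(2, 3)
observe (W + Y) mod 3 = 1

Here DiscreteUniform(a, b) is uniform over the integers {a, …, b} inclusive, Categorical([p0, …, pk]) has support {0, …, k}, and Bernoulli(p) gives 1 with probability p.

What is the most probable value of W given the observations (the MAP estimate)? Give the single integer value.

argmax_v P(W = v | obs) = 1

Enumerate traces; 16 have nonzero weight after conditioning:
  (Y=0, W=1, X=0, Z=2) weight 1/24
  (Y=0, W=1, X=0, Z=3) weight 1/24
  (Y=0, W=1, X=1, Z=2) weight 1/24
  (Y=0, W=1, X=1, Z=3) weight 1/24
  (Y=0, W=1, X=2, Z=2) weight 1/24
  (Y=0, W=1, X=2, Z=3) weight 1/24
  (Y=0, W=1, X=3, Z=2) weight 1/24
  (Y=0, W=1, X=3, Z=3) weight 1/24
  (Y=1, W=0, X=0, Z=2) weight 1/48
  … 7 more
Group by W:
  weight(W=0) = 1/6
  weight(W=1) = 1/3
Total weight = 1/6 + 1/3 = 1/2
P(W=0 | obs) = 1/6 / 1/2 = 1/3
P(W=1 | obs) = 1/3 / 1/2 = 2/3
argmax = 1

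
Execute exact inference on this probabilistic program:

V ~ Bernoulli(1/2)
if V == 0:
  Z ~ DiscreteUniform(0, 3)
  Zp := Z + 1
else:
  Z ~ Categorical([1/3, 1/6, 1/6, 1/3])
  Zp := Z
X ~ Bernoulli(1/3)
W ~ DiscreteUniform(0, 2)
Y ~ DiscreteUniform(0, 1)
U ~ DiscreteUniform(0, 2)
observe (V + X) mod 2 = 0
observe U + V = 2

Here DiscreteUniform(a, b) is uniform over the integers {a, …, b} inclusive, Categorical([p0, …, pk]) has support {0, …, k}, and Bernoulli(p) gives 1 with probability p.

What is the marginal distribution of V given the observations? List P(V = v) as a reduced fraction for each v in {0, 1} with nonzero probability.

Enumerate traces; 48 have nonzero weight after conditioning:
  (V=0, Z=0, X=0, W=0, Y=0, U=2) weight 1/216
  (V=0, Z=0, X=0, W=0, Y=1, U=2) weight 1/216
  (V=0, Z=0, X=0, W=1, Y=0, U=2) weight 1/216
  (V=0, Z=0, X=0, W=1, Y=1, U=2) weight 1/216
  (V=0, Z=0, X=0, W=2, Y=0, U=2) weight 1/216
  (V=0, Z=0, X=0, W=2, Y=1, U=2) weight 1/216
  (V=0, Z=1, X=0, W=0, Y=0, U=2) weight 1/216
  (V=0, Z=1, X=0, W=0, Y=1, U=2) weight 1/216
  (V=1, Z=0, X=1, W=0, Y=0, U=1) weight 1/324
  … 39 more
Group by V:
  weight(V=0) = 1/9
  weight(V=1) = 1/18
Total weight = 1/9 + 1/18 = 1/6
P(V=0 | obs) = 1/9 / 1/6 = 2/3
P(V=1 | obs) = 1/18 / 1/6 = 1/3

P(V=0) = 2/3, P(V=1) = 1/3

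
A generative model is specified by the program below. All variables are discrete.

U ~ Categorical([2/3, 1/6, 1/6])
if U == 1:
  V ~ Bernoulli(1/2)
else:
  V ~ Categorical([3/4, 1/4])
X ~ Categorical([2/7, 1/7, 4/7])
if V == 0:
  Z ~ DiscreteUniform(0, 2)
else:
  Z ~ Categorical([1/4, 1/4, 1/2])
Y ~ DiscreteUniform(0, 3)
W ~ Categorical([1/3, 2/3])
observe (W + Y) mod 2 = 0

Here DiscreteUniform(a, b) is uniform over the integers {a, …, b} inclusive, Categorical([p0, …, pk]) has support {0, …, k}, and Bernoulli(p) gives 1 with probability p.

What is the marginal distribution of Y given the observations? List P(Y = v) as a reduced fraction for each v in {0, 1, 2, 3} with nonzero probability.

P(Y=0) = 1/6, P(Y=1) = 1/3, P(Y=2) = 1/6, P(Y=3) = 1/3

Enumerate traces; 216 have nonzero weight after conditioning:
  (U=0, V=0, X=0, Z=0, Y=0, W=0) weight 1/252
  (U=0, V=0, X=0, Z=0, Y=1, W=1) weight 1/126
  (U=0, V=0, X=0, Z=0, Y=2, W=0) weight 1/252
  (U=0, V=0, X=0, Z=0, Y=3, W=1) weight 1/126
  (U=0, V=0, X=0, Z=1, Y=0, W=0) weight 1/252
  (U=0, V=0, X=0, Z=1, Y=1, W=1) weight 1/126
  (U=0, V=0, X=0, Z=1, Y=2, W=0) weight 1/252
  (U=0, V=0, X=0, Z=1, Y=3, W=1) weight 1/126
  … 208 more
Group by Y:
  weight(Y=0) = 1/12
  weight(Y=1) = 1/6
  weight(Y=2) = 1/12
  weight(Y=3) = 1/6
Total weight = 1/12 + 1/6 + 1/12 + 1/6 = 1/2
P(Y=0 | obs) = 1/12 / 1/2 = 1/6
P(Y=1 | obs) = 1/6 / 1/2 = 1/3
P(Y=2 | obs) = 1/12 / 1/2 = 1/6
P(Y=3 | obs) = 1/6 / 1/2 = 1/3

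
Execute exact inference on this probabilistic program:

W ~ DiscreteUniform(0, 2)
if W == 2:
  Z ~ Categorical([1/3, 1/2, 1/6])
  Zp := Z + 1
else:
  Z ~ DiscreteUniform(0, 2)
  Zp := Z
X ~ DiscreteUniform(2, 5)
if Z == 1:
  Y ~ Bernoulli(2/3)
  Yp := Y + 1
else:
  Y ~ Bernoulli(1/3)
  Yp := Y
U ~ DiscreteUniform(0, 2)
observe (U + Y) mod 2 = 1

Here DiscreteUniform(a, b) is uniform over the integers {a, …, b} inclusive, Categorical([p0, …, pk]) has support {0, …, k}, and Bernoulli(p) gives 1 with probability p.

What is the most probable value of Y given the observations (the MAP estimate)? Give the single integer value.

argmax_v P(Y = v | obs) = 1

Enumerate traces; 108 have nonzero weight after conditioning:
  (W=0, Z=0, X=2, Y=0, U=1) weight 1/162
  (W=0, Z=0, X=2, Y=1, U=0) weight 1/324
  (W=0, Z=0, X=2, Y=1, U=2) weight 1/324
  (W=0, Z=0, X=3, Y=0, U=1) weight 1/162
  (W=0, Z=0, X=3, Y=1, U=0) weight 1/324
  (W=0, Z=0, X=3, Y=1, U=2) weight 1/324
  (W=0, Z=0, X=4, Y=0, U=1) weight 1/162
  (W=0, Z=0, X=4, Y=1, U=0) weight 1/324
  … 100 more
Group by Y:
  weight(Y=0) = 29/162
  weight(Y=1) = 25/81
Total weight = 29/162 + 25/81 = 79/162
P(Y=0 | obs) = 29/162 / 79/162 = 29/79
P(Y=1 | obs) = 25/81 / 79/162 = 50/79
argmax = 1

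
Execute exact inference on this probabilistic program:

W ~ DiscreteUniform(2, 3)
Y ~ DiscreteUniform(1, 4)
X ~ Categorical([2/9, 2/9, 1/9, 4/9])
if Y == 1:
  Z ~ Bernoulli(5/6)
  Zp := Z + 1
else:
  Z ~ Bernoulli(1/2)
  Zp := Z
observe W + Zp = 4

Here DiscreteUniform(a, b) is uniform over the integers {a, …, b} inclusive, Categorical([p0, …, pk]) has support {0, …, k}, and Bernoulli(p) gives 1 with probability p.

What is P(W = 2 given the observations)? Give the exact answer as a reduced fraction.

P(W = 2 | obs) = 1/3

Enumerate traces; 20 have nonzero weight after conditioning:
  (W=2, Y=1, X=0, Z=1) weight 5/216
  (W=2, Y=1, X=1, Z=1) weight 5/216
  (W=2, Y=1, X=2, Z=1) weight 5/432
  (W=2, Y=1, X=3, Z=1) weight 5/108
  (W=3, Y=1, X=0, Z=0) weight 1/216
  (W=3, Y=1, X=1, Z=0) weight 1/216
  (W=3, Y=1, X=2, Z=0) weight 1/432
  (W=3, Y=1, X=3, Z=0) weight 1/108
  … 12 more
Group by W:
  weight(W=2) = 5/48
  weight(W=3) = 5/24
Total weight = 5/48 + 5/24 = 5/16
P(W=2 | obs) = 5/48 / 5/16 = 1/3
P(W=3 | obs) = 5/24 / 5/16 = 2/3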